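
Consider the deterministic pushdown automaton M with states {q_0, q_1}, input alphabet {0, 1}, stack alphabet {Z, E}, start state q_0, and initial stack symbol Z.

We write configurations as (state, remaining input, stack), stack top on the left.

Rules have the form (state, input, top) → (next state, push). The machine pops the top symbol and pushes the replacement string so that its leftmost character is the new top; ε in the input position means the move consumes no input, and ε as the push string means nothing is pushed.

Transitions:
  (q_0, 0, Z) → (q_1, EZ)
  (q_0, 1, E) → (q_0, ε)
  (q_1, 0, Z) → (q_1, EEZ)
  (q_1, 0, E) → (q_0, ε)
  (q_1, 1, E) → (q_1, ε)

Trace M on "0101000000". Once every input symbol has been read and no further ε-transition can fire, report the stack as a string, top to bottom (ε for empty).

(q_0, 0101000000, Z) ⊢ (q_1, 101000000, EZ) ⊢ (q_1, 01000000, Z) ⊢ (q_1, 1000000, EEZ) ⊢ (q_1, 000000, EZ) ⊢ (q_0, 00000, Z) ⊢ (q_1, 0000, EZ) ⊢ (q_0, 000, Z) ⊢ (q_1, 00, EZ) ⊢ (q_0, 0, Z) ⊢ (q_1, ε, EZ)
All input consumed in state q_1 with stack EZ.

EZ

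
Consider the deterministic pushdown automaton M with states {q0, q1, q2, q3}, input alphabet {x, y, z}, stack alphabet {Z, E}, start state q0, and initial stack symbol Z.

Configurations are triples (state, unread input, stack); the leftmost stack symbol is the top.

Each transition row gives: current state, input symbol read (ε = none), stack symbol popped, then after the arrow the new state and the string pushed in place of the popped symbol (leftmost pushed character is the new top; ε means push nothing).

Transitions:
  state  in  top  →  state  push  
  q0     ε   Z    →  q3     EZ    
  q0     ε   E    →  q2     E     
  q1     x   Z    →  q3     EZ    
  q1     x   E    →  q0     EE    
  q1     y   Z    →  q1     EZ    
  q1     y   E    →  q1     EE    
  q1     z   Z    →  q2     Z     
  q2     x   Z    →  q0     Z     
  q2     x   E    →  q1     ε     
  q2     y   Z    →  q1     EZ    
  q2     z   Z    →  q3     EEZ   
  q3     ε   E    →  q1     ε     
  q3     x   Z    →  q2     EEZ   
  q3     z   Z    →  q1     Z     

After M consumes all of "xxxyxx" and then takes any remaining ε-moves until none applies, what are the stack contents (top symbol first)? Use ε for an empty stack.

(q0, xxxyxx, Z) ⊢ (q3, xxxyxx, EZ) ⊢ (q1, xxxyxx, Z) ⊢ (q3, xxyxx, EZ) ⊢ (q1, xxyxx, Z) ⊢ (q3, xyxx, EZ) ⊢ (q1, xyxx, Z) ⊢ (q3, yxx, EZ) ⊢ (q1, yxx, Z) ⊢ (q1, xx, EZ) ⊢ (q0, x, EEZ) ⊢ (q2, x, EEZ) ⊢ (q1, ε, EZ)
All input consumed in state q1 with stack EZ.

EZ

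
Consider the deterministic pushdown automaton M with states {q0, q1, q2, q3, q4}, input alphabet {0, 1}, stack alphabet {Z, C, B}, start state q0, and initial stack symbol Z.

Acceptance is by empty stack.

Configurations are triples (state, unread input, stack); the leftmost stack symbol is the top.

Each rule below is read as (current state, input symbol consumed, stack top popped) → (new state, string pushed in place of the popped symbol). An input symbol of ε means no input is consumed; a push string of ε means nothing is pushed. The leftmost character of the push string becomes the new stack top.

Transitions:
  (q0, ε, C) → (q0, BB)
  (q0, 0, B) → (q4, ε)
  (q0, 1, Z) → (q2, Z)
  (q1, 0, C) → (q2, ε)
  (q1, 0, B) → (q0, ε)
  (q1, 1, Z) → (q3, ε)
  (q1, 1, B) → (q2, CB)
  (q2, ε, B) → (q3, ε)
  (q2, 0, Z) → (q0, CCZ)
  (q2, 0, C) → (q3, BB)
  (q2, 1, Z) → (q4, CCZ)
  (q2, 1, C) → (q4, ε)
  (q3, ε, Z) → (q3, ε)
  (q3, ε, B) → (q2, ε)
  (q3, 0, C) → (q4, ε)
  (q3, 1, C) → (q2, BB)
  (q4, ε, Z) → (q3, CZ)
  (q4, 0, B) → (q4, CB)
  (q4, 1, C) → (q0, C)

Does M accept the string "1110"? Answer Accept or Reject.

(q0, 1110, Z)
  read 1, top Z: go to q2, push Z → (q2, 110, Z)
  read 1, top Z: go to q4, push CCZ → (q4, 10, CCZ)
  read 1, top C: go to q0, push C → (q0, 0, CCZ)
  ε-move, top C: go to q0, push BB → (q0, 0, BBCZ)
  read 0, top B: go to q4, push ε → (q4, ε, BCZ)
All input consumed; stack is BCZ, not empty, and no further ε-move applies.

Reject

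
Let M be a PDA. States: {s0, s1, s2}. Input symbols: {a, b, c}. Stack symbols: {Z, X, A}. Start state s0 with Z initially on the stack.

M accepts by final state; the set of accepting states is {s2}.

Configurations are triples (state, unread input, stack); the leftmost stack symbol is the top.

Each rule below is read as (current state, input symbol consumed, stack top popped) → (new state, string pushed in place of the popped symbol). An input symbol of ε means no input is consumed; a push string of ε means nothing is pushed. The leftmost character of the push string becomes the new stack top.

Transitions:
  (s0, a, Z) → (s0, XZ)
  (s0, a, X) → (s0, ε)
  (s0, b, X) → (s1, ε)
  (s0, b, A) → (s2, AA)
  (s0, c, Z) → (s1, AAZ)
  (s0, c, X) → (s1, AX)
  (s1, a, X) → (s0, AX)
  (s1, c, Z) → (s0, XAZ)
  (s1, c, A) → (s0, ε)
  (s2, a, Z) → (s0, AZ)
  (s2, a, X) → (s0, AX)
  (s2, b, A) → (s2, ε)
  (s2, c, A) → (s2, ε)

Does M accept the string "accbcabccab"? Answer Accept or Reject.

Accept

One accepting computation: (s0, accbcabccab, Z) ⊢ (s0, ccbcabccab, XZ) ⊢ (s1, cbcabccab, AXZ) ⊢ (s0, bcabccab, XZ) ⊢ (s1, cabccab, Z) ⊢ (s0, abccab, XAZ) ⊢ (s0, bccab, AZ) ⊢ (s2, ccab, AAZ) ⊢ (s2, cab, AZ) ⊢ (s2, ab, Z) ⊢ (s0, b, AZ) ⊢ (s2, ε, AAZ)
All input consumed and state s2 ∈ F.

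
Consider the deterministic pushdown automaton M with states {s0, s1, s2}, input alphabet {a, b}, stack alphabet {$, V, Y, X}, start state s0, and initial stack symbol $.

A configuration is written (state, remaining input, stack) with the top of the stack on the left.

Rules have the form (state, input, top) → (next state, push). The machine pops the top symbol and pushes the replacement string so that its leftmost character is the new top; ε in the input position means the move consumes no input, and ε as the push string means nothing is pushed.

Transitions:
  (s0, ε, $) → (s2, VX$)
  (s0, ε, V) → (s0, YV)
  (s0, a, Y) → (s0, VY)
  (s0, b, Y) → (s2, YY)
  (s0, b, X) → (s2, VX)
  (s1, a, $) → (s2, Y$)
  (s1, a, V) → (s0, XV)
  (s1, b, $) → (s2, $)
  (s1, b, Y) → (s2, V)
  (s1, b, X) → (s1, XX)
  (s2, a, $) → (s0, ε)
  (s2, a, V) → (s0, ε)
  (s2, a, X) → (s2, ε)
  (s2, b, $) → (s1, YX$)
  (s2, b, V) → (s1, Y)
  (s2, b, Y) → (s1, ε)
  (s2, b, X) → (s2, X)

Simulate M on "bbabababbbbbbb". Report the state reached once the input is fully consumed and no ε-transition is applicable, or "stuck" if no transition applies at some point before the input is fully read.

s2

(s0, bbabababbbbbbb, $)
  ε-move, top $: go to s2, push VX$ → (s2, bbabababbbbbbb, VX$)
  read b, top V: go to s1, push Y → (s1, babababbbbbbb, YX$)
  read b, top Y: go to s2, push V → (s2, abababbbbbbb, VX$)
  read a, top V: go to s0, push ε → (s0, bababbbbbbb, X$)
  read b, top X: go to s2, push VX → (s2, ababbbbbbb, VX$)
  read a, top V: go to s0, push ε → (s0, babbbbbbb, X$)
  read b, top X: go to s2, push VX → (s2, abbbbbbb, VX$)
  read a, top V: go to s0, push ε → (s0, bbbbbbb, X$)
  read b, top X: go to s2, push VX → (s2, bbbbbb, VX$)
  read b, top V: go to s1, push Y → (s1, bbbbb, YX$)
  read b, top Y: go to s2, push V → (s2, bbbb, VX$)
  read b, top V: go to s1, push Y → (s1, bbb, YX$)
  read b, top Y: go to s2, push V → (s2, bb, VX$)
  read b, top V: go to s1, push Y → (s1, b, YX$)
  read b, top Y: go to s2, push V → (s2, ε, VX$)
All input consumed; M is in state s2.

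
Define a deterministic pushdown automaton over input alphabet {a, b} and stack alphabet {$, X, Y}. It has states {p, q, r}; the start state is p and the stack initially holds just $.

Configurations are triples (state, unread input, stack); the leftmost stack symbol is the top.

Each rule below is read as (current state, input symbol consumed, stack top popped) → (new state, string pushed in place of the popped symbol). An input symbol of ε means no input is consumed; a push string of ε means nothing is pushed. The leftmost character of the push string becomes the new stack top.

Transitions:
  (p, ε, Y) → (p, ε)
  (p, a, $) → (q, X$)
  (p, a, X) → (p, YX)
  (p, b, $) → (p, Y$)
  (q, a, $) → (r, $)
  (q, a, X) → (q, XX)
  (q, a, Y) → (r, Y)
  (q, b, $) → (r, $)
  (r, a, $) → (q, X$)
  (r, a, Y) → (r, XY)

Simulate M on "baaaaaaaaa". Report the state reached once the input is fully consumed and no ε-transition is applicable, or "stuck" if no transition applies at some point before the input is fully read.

q

(p, baaaaaaaaa, $)
  read b, top $: go to p, push Y$ → (p, aaaaaaaaa, Y$)
  ε-move, top Y: go to p, push ε → (p, aaaaaaaaa, $)
  read a, top $: go to q, push X$ → (q, aaaaaaaa, X$)
  read a, top X: go to q, push XX → (q, aaaaaaa, XX$)
  read a, top X: go to q, push XX → (q, aaaaaa, XXX$)
  read a, top X: go to q, push XX → (q, aaaaa, XXXX$)
  read a, top X: go to q, push XX → (q, aaaa, XXXXX$)
  read a, top X: go to q, push XX → (q, aaa, XXXXXX$)
  read a, top X: go to q, push XX → (q, aa, XXXXXXX$)
  read a, top X: go to q, push XX → (q, a, XXXXXXXX$)
  read a, top X: go to q, push XX → (q, ε, XXXXXXXXX$)
All input consumed; M is in state q.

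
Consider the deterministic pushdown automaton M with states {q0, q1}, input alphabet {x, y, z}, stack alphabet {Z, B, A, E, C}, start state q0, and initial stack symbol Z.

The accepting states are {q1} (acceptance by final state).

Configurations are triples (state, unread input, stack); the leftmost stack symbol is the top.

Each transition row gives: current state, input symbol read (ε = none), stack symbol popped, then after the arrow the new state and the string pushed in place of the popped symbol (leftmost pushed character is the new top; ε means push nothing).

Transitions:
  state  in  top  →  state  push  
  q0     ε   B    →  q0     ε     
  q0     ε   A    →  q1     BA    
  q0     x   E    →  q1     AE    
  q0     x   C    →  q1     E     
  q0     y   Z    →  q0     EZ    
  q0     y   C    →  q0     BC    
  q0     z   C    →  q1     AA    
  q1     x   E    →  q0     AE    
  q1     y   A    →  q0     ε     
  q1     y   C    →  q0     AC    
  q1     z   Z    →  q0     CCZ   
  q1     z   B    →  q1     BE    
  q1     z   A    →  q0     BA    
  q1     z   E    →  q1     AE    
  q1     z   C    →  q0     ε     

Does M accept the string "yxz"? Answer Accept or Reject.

Accept

(q0, yxz, Z)
  read y, top Z: go to q0, push EZ → (q0, xz, EZ)
  read x, top E: go to q1, push AE → (q1, z, AEZ)
  read z, top A: go to q0, push BA → (q0, ε, BAEZ)
  ε-move, top B: go to q0, push ε → (q0, ε, AEZ)
  ε-move, top A: go to q1, push BA → (q1, ε, BAEZ)
All input consumed; state q1 ∈ F.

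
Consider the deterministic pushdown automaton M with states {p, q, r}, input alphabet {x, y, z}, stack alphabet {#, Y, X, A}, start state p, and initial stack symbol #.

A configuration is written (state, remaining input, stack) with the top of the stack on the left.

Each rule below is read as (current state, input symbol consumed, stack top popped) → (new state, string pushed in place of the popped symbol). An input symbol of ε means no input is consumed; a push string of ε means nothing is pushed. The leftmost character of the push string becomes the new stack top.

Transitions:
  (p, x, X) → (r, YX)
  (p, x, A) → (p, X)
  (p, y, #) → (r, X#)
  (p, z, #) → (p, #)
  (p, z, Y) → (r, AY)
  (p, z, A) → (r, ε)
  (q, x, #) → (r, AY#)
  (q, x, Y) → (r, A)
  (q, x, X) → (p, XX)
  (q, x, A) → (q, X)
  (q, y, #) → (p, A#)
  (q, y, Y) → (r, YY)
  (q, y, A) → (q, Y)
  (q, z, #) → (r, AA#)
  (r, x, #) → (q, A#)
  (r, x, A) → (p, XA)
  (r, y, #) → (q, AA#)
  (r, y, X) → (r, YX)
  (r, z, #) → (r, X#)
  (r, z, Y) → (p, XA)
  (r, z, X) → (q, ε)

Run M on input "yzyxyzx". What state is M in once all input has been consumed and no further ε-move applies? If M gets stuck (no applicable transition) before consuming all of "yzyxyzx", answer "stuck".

stuck

(p, yzyxyzx, #)
  read y, top #: go to r, push X# → (r, zyxyzx, X#)
  read z, top X: go to q, push ε → (q, yxyzx, #)
  read y, top #: go to p, push A# → (p, xyzx, A#)
  read x, top A: go to p, push X → (p, yzx, X#)
No transition for (p, y, top X); M blocks with input yzx remaining.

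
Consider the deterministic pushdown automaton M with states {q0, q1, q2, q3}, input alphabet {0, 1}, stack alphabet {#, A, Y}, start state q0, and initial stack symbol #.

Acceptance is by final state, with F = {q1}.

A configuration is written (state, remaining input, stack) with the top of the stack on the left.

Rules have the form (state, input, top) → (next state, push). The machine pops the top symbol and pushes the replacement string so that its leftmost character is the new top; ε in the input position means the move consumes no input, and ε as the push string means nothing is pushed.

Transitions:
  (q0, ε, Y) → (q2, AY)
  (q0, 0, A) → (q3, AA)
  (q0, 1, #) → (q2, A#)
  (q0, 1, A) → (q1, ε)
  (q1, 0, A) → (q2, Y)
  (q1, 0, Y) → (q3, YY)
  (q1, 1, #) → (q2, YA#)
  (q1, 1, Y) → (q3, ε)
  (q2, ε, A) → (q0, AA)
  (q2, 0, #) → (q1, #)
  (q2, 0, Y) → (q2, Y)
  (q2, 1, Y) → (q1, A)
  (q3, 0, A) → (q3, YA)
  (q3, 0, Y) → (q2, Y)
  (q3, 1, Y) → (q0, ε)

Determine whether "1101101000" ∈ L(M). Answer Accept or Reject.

(q0, 1101101000, #)
  read 1, top #: go to q2, push A# → (q2, 101101000, A#)
  ε-move, top A: go to q0, push AA → (q0, 101101000, AA#)
  read 1, top A: go to q1, push ε → (q1, 01101000, A#)
  read 0, top A: go to q2, push Y → (q2, 1101000, Y#)
  read 1, top Y: go to q1, push A → (q1, 101000, A#)
No transition applies at (q1, 101000, A#); input not fully consumed.

Reject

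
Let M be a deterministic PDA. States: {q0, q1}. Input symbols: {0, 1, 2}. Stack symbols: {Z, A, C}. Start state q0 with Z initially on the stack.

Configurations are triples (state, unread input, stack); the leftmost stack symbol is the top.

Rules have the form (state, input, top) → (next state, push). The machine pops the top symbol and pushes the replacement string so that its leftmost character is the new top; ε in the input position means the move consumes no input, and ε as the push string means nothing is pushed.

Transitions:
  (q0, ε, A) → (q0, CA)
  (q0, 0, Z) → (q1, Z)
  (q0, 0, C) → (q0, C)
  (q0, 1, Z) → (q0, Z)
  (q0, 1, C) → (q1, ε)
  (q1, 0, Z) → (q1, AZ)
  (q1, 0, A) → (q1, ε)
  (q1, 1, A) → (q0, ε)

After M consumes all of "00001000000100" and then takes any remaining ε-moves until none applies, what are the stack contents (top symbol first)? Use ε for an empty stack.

AZ

(q0, 00001000000100, Z)
  read 0, top Z: go to q1, push Z → (q1, 0001000000100, Z)
  read 0, top Z: go to q1, push AZ → (q1, 001000000100, AZ)
  read 0, top A: go to q1, push ε → (q1, 01000000100, Z)
  read 0, top Z: go to q1, push AZ → (q1, 1000000100, AZ)
  read 1, top A: go to q0, push ε → (q0, 000000100, Z)
  read 0, top Z: go to q1, push Z → (q1, 00000100, Z)
  read 0, top Z: go to q1, push AZ → (q1, 0000100, AZ)
  read 0, top A: go to q1, push ε → (q1, 000100, Z)
  read 0, top Z: go to q1, push AZ → (q1, 00100, AZ)
  read 0, top A: go to q1, push ε → (q1, 0100, Z)
  read 0, top Z: go to q1, push AZ → (q1, 100, AZ)
  read 1, top A: go to q0, push ε → (q0, 00, Z)
  read 0, top Z: go to q1, push Z → (q1, 0, Z)
  read 0, top Z: go to q1, push AZ → (q1, ε, AZ)
All input consumed in state q1 with stack AZ.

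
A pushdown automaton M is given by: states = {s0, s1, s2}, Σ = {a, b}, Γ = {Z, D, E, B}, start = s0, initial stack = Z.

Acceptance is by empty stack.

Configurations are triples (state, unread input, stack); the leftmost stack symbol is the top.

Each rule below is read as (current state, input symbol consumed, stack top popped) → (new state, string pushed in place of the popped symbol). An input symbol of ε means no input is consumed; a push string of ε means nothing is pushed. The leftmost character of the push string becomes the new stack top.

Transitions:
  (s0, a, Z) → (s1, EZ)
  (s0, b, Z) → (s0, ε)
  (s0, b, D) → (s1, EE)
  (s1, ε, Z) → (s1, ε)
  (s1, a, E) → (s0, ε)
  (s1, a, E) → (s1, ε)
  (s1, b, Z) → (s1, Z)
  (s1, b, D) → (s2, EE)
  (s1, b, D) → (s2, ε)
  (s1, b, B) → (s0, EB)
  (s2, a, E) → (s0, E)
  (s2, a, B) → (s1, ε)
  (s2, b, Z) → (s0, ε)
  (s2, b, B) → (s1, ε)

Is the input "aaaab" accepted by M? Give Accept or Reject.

One accepting computation: (s0, aaaab, Z) ⊢ (s1, aaab, EZ) ⊢ (s0, aab, Z) ⊢ (s1, ab, EZ) ⊢ (s0, b, Z) ⊢ (s0, ε, ε)
All input consumed and the stack is empty.

Accept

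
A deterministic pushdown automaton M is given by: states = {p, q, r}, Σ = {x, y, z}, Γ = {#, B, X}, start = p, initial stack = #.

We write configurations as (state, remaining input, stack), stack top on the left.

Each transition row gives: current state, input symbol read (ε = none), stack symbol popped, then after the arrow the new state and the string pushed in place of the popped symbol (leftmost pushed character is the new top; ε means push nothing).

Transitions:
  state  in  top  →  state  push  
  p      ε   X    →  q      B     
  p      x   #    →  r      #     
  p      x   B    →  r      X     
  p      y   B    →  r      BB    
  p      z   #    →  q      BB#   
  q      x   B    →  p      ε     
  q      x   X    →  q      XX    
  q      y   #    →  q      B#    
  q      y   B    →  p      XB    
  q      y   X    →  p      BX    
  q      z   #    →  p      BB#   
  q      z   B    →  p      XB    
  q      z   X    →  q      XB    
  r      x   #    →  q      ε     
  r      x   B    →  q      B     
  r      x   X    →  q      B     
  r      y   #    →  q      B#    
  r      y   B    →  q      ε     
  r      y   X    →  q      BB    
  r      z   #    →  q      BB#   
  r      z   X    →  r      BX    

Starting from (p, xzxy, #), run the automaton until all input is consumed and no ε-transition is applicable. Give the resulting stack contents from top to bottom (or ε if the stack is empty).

BB#

(p, xzxy, #) ⊢ (r, zxy, #) ⊢ (q, xy, BB#) ⊢ (p, y, B#) ⊢ (r, ε, BB#)
All input consumed in state r with stack BB#.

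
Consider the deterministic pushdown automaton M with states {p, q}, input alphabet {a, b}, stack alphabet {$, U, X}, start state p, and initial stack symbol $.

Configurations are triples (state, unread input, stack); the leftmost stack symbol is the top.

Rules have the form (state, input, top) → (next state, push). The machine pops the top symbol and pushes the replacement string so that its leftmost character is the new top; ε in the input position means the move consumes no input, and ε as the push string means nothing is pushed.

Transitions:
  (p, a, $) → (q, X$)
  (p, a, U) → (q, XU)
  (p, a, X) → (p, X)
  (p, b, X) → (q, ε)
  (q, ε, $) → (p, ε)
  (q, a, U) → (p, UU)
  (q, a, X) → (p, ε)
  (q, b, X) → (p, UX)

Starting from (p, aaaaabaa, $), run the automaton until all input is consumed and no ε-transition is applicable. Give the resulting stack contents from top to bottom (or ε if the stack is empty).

UX$

(p, aaaaabaa, $)
  read a, top $: go to q, push X$ → (q, aaaabaa, X$)
  read a, top X: go to p, push ε → (p, aaabaa, $)
  read a, top $: go to q, push X$ → (q, aabaa, X$)
  read a, top X: go to p, push ε → (p, abaa, $)
  read a, top $: go to q, push X$ → (q, baa, X$)
  read b, top X: go to p, push UX → (p, aa, UX$)
  read a, top U: go to q, push XU → (q, a, XUX$)
  read a, top X: go to p, push ε → (p, ε, UX$)
All input consumed in state p with stack UX$.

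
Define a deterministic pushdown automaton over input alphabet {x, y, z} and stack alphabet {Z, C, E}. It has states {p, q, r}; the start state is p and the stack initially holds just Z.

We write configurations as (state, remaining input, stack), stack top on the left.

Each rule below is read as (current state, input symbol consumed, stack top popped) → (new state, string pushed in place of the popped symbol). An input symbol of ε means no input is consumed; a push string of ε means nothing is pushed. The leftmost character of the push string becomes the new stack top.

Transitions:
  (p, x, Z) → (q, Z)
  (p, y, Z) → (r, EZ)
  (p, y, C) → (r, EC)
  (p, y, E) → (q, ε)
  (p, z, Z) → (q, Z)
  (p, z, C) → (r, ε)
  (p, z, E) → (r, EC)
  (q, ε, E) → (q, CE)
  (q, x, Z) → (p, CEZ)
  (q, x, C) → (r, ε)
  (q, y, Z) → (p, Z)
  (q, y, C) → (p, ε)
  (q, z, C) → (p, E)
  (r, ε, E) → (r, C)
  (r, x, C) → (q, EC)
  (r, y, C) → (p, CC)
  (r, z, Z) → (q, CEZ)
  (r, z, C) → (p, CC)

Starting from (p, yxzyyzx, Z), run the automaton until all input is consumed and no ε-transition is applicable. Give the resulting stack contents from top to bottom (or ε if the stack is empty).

(p, yxzyyzx, Z)
  read y, top Z: go to r, push EZ → (r, xzyyzx, EZ)
  ε-move, top E: go to r, push C → (r, xzyyzx, CZ)
  read x, top C: go to q, push EC → (q, zyyzx, ECZ)
  ε-move, top E: go to q, push CE → (q, zyyzx, CECZ)
  read z, top C: go to p, push E → (p, yyzx, EECZ)
  read y, top E: go to q, push ε → (q, yzx, ECZ)
  ε-move, top E: go to q, push CE → (q, yzx, CECZ)
  read y, top C: go to p, push ε → (p, zx, ECZ)
  read z, top E: go to r, push EC → (r, x, ECCZ)
  ε-move, top E: go to r, push C → (r, x, CCCZ)
  read x, top C: go to q, push EC → (q, ε, ECCCZ)
  ε-move, top E: go to q, push CE → (q, ε, CECCCZ)
All input consumed in state q with stack CECCCZ.

CECCCZ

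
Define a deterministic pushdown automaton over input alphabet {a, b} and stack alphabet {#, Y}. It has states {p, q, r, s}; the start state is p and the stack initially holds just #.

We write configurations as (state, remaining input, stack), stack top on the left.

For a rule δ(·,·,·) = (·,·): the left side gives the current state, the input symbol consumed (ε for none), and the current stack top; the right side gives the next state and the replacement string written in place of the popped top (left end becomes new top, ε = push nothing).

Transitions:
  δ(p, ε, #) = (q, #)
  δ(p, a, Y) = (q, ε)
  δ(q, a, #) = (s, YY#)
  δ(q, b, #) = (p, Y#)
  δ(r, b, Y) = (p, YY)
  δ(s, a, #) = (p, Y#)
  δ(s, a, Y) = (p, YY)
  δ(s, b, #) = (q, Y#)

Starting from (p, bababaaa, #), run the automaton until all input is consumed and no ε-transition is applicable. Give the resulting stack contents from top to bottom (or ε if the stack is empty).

YYY#

(p, bababaaa, #)
  ε-move, top #: go to q, push # → (q, bababaaa, #)
  read b, top #: go to p, push Y# → (p, ababaaa, Y#)
  read a, top Y: go to q, push ε → (q, babaaa, #)
  read b, top #: go to p, push Y# → (p, abaaa, Y#)
  read a, top Y: go to q, push ε → (q, baaa, #)
  read b, top #: go to p, push Y# → (p, aaa, Y#)
  read a, top Y: go to q, push ε → (q, aa, #)
  read a, top #: go to s, push YY# → (s, a, YY#)
  read a, top Y: go to p, push YY → (p, ε, YYY#)
All input consumed in state p with stack YYY#.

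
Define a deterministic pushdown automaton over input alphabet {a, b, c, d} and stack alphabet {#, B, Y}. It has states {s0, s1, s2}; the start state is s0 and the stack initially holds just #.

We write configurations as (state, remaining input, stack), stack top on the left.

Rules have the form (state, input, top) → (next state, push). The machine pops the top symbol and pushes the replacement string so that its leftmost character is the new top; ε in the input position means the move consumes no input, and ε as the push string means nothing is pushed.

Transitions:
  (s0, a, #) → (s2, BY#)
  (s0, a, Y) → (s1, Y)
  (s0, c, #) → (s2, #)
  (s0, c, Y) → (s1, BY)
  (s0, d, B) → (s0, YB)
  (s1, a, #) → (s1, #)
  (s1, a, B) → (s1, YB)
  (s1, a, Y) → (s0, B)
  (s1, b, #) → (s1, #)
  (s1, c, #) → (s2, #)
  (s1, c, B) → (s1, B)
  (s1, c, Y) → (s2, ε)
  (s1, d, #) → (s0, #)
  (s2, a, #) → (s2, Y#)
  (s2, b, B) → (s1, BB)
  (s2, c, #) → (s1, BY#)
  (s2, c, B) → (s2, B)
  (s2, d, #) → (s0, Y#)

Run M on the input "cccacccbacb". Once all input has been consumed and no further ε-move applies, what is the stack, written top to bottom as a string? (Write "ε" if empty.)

BBBY#

(s0, cccacccbacb, #)
  read c, top #: go to s2, push # → (s2, ccacccbacb, #)
  read c, top #: go to s1, push BY# → (s1, cacccbacb, BY#)
  read c, top B: go to s1, push B → (s1, acccbacb, BY#)
  read a, top B: go to s1, push YB → (s1, cccbacb, YBY#)
  read c, top Y: go to s2, push ε → (s2, ccbacb, BY#)
  read c, top B: go to s2, push B → (s2, cbacb, BY#)
  read c, top B: go to s2, push B → (s2, bacb, BY#)
  read b, top B: go to s1, push BB → (s1, acb, BBY#)
  read a, top B: go to s1, push YB → (s1, cb, YBBY#)
  read c, top Y: go to s2, push ε → (s2, b, BBY#)
  read b, top B: go to s1, push BB → (s1, ε, BBBY#)
All input consumed in state s1 with stack BBBY#.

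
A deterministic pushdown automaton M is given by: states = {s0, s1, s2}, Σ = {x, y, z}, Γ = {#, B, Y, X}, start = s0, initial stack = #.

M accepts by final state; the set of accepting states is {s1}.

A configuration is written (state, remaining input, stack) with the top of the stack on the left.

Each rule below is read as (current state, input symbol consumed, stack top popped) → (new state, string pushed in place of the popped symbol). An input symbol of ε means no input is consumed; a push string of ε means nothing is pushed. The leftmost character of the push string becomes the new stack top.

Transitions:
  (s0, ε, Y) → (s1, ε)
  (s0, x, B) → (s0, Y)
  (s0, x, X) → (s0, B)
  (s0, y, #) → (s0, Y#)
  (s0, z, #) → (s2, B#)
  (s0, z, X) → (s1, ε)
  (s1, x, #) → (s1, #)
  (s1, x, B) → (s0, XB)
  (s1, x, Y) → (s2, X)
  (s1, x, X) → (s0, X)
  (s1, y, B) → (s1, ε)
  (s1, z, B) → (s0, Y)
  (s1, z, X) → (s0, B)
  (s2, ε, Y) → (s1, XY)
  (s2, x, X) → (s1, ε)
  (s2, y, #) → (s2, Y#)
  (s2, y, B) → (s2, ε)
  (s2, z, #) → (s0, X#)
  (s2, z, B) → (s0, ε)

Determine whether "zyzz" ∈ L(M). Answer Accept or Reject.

(s0, zyzz, #)
  read z, top #: go to s2, push B# → (s2, yzz, B#)
  read y, top B: go to s2, push ε → (s2, zz, #)
  read z, top #: go to s0, push X# → (s0, z, X#)
  read z, top X: go to s1, push ε → (s1, ε, #)
All input consumed; state s1 ∈ F.

Accept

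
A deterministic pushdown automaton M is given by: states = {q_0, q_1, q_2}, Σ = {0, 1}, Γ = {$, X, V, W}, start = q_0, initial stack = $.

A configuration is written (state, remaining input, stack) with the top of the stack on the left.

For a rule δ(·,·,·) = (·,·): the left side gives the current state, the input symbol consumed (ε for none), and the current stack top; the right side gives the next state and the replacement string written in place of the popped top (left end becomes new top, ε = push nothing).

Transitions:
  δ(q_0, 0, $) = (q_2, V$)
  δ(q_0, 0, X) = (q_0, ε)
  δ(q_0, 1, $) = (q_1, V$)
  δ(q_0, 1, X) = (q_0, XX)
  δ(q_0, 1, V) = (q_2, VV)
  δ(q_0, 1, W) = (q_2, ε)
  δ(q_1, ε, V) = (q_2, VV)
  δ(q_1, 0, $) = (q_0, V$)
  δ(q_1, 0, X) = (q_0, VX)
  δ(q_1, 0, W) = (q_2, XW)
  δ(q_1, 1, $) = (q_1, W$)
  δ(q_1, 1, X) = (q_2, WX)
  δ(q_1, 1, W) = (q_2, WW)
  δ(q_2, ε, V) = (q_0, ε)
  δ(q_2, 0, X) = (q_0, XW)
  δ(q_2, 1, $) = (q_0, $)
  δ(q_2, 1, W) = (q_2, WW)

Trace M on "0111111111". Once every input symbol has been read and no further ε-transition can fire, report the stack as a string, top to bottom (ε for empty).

(q_0, 0111111111, $)
  read 0, top $: go to q_2, push V$ → (q_2, 111111111, V$)
  ε-move, top V: go to q_0, push ε → (q_0, 111111111, $)
  read 1, top $: go to q_1, push V$ → (q_1, 11111111, V$)
  ε-move, top V: go to q_2, push VV → (q_2, 11111111, VV$)
  ε-move, top V: go to q_0, push ε → (q_0, 11111111, V$)
  read 1, top V: go to q_2, push VV → (q_2, 1111111, VV$)
  ε-move, top V: go to q_0, push ε → (q_0, 1111111, V$)
  read 1, top V: go to q_2, push VV → (q_2, 111111, VV$)
  ε-move, top V: go to q_0, push ε → (q_0, 111111, V$)
  read 1, top V: go to q_2, push VV → (q_2, 11111, VV$)
  ε-move, top V: go to q_0, push ε → (q_0, 11111, V$)
  read 1, top V: go to q_2, push VV → (q_2, 1111, VV$)
  ε-move, top V: go to q_0, push ε → (q_0, 1111, V$)
  read 1, top V: go to q_2, push VV → (q_2, 111, VV$)
  ε-move, top V: go to q_0, push ε → (q_0, 111, V$)
  read 1, top V: go to q_2, push VV → (q_2, 11, VV$)
  ε-move, top V: go to q_0, push ε → (q_0, 11, V$)
  read 1, top V: go to q_2, push VV → (q_2, 1, VV$)
  ε-move, top V: go to q_0, push ε → (q_0, 1, V$)
  read 1, top V: go to q_2, push VV → (q_2, ε, VV$)
  ε-move, top V: go to q_0, push ε → (q_0, ε, V$)
All input consumed in state q_0 with stack V$.

V$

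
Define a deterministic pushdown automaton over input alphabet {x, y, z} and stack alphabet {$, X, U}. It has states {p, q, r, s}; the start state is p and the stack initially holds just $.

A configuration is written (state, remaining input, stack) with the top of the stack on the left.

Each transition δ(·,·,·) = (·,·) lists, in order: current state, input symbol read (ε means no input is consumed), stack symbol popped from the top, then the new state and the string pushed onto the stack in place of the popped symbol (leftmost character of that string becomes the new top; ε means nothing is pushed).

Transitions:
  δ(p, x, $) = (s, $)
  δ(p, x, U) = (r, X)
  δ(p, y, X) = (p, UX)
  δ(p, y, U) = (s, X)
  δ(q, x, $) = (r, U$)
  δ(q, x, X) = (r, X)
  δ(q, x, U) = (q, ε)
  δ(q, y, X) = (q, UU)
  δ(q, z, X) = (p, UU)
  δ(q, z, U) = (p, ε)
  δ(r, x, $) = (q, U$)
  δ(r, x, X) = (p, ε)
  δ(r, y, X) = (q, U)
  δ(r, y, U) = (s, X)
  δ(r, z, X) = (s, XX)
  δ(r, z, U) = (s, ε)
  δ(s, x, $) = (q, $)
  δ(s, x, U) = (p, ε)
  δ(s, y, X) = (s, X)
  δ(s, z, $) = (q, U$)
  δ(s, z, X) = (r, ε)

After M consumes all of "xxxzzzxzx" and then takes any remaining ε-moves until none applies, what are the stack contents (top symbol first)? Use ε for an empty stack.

$

(p, xxxzzzxzx, $) ⊢ (s, xxzzzxzx, $) ⊢ (q, xzzzxzx, $) ⊢ (r, zzzxzx, U$) ⊢ (s, zzxzx, $) ⊢ (q, zxzx, U$) ⊢ (p, xzx, $) ⊢ (s, zx, $) ⊢ (q, x, U$) ⊢ (q, ε, $)
All input consumed in state q with stack $.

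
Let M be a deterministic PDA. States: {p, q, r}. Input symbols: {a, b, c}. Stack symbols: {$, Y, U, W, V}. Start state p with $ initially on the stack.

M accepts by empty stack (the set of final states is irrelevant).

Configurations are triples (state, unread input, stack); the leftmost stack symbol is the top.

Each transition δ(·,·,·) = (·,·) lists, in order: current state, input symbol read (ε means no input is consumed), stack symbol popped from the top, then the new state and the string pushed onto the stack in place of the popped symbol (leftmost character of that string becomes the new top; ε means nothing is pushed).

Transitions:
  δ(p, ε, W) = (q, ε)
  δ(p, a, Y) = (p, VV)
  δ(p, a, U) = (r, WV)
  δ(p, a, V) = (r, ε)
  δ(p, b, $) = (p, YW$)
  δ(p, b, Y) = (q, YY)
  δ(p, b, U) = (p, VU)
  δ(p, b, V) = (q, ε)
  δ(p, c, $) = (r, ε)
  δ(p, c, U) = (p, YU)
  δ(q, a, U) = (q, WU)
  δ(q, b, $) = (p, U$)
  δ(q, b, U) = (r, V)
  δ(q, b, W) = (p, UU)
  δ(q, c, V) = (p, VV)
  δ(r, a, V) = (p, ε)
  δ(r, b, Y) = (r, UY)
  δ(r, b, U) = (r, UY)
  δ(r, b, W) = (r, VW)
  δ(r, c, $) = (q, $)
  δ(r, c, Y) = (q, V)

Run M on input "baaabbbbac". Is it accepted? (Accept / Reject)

Accept

(p, baaabbbbac, $) ⊢ (p, aaabbbbac, YW$) ⊢ (p, aabbbbac, VVW$) ⊢ (r, abbbbac, VW$) ⊢ (p, bbbbac, W$) ⊢ (q, bbbbac, $) ⊢ (p, bbbac, U$) ⊢ (p, bbac, VU$) ⊢ (q, bac, U$) ⊢ (r, ac, V$) ⊢ (p, c, $) ⊢ (r, ε, ε)
All input consumed and the stack is empty.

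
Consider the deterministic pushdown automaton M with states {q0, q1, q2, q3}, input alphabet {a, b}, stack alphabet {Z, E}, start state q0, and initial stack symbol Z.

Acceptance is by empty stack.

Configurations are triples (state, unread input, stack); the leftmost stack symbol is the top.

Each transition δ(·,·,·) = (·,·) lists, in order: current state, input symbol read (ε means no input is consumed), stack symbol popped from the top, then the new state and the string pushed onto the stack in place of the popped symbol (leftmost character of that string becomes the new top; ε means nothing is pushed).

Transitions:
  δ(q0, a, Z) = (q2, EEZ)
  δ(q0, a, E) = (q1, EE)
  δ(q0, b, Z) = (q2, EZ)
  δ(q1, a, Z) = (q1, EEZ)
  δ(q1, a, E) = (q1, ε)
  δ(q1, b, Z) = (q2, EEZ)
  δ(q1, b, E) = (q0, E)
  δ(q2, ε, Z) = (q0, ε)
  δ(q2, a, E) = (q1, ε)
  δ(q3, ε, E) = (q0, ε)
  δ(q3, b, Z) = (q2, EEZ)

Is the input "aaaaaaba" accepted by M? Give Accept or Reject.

Reject

(q0, aaaaaaba, Z) ⊢ (q2, aaaaaba, EEZ) ⊢ (q1, aaaaba, EZ) ⊢ (q1, aaaba, Z) ⊢ (q1, aaba, EEZ) ⊢ (q1, aba, EZ) ⊢ (q1, ba, Z) ⊢ (q2, a, EEZ) ⊢ (q1, ε, EZ)
All input consumed; stack is EZ, not empty, and no further ε-move applies.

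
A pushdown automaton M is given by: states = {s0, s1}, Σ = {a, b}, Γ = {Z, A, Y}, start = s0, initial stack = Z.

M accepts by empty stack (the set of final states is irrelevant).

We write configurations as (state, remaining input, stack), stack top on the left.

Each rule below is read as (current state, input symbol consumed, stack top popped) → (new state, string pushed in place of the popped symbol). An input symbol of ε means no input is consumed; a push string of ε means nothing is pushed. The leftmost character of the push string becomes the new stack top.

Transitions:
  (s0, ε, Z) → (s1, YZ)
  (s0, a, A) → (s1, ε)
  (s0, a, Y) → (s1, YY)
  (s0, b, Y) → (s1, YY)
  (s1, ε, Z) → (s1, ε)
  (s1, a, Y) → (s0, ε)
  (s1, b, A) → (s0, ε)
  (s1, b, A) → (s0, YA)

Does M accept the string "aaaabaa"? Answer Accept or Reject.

Reject

No computation consumes all input and empties the stack.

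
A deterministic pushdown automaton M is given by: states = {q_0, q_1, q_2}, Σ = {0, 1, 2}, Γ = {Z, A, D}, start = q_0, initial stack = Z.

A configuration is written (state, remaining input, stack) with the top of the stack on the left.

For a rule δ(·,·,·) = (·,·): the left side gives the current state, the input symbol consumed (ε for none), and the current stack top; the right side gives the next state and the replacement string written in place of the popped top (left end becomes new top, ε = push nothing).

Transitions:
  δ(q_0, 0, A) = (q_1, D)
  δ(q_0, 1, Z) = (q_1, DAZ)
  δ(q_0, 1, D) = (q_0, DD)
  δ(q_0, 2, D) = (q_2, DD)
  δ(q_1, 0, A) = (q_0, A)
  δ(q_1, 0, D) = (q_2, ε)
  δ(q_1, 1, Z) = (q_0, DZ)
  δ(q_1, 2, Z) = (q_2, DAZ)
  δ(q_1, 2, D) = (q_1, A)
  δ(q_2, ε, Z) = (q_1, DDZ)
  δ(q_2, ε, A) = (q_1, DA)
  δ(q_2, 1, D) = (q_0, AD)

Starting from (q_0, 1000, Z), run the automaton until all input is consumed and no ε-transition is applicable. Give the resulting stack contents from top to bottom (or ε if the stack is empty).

(q_0, 1000, Z)
  read 1, top Z: go to q_1, push DAZ → (q_1, 000, DAZ)
  read 0, top D: go to q_2, push ε → (q_2, 00, AZ)
  ε-move, top A: go to q_1, push DA → (q_1, 00, DAZ)
  read 0, top D: go to q_2, push ε → (q_2, 0, AZ)
  ε-move, top A: go to q_1, push DA → (q_1, 0, DAZ)
  read 0, top D: go to q_2, push ε → (q_2, ε, AZ)
  ε-move, top A: go to q_1, push DA → (q_1, ε, DAZ)
All input consumed in state q_1 with stack DAZ.

DAZ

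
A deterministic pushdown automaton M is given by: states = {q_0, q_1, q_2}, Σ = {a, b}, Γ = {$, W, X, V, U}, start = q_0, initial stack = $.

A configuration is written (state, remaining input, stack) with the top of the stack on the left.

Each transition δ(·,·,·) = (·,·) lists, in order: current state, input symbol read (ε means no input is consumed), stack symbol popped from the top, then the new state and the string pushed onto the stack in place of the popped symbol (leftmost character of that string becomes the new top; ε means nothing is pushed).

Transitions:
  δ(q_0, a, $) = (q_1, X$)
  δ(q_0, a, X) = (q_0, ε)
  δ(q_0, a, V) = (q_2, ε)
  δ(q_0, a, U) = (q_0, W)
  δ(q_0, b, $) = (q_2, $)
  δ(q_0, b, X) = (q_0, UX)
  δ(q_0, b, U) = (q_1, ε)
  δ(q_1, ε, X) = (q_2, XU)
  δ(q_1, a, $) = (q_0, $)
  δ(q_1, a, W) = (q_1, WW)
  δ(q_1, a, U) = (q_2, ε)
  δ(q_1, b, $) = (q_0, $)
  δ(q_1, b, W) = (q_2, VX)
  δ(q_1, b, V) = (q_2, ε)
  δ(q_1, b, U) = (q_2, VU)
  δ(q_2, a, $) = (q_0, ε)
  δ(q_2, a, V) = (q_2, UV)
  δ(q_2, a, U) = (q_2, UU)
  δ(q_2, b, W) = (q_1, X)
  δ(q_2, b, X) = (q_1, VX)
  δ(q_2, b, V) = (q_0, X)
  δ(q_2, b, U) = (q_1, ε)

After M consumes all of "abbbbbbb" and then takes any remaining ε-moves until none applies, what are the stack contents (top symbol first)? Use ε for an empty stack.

(q_0, abbbbbbb, $) ⊢ (q_1, bbbbbbb, X$) ⊢ (q_2, bbbbbbb, XU$) ⊢ (q_1, bbbbbb, VXU$) ⊢ (q_2, bbbbb, XU$) ⊢ (q_1, bbbb, VXU$) ⊢ (q_2, bbb, XU$) ⊢ (q_1, bb, VXU$) ⊢ (q_2, b, XU$) ⊢ (q_1, ε, VXU$)
All input consumed in state q_1 with stack VXU$.

VXU$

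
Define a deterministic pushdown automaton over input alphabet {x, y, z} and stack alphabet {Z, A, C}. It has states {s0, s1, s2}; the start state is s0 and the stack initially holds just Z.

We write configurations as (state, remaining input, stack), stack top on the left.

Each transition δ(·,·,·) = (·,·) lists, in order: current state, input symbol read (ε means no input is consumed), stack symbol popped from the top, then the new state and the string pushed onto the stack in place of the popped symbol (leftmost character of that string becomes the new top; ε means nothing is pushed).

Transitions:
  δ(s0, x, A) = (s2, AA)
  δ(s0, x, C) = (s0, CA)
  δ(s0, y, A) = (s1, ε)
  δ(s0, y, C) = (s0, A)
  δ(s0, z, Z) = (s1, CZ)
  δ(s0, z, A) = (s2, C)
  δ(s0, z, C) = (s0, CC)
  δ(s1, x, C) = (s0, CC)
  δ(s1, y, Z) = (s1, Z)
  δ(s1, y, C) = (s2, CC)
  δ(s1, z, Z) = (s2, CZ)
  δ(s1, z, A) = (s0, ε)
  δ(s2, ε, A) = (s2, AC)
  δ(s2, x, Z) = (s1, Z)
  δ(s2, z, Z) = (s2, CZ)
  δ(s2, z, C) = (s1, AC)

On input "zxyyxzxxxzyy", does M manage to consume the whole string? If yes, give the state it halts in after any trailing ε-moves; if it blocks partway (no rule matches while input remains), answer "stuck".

(s0, zxyyxzxxxzyy, Z) ⊢ (s1, xyyxzxxxzyy, CZ) ⊢ (s0, yyxzxxxzyy, CCZ) ⊢ (s0, yxzxxxzyy, ACZ) ⊢ (s1, xzxxxzyy, CZ) ⊢ (s0, zxxxzyy, CCZ) ⊢ (s0, xxxzyy, CCCZ) ⊢ (s0, xxzyy, CACCZ) ⊢ (s0, xzyy, CAACCZ) ⊢ (s0, zyy, CAAACCZ) ⊢ (s0, yy, CCAAACCZ) ⊢ (s0, y, ACAAACCZ) ⊢ (s1, ε, CAAACCZ)
All input consumed; M is in state s1.

s1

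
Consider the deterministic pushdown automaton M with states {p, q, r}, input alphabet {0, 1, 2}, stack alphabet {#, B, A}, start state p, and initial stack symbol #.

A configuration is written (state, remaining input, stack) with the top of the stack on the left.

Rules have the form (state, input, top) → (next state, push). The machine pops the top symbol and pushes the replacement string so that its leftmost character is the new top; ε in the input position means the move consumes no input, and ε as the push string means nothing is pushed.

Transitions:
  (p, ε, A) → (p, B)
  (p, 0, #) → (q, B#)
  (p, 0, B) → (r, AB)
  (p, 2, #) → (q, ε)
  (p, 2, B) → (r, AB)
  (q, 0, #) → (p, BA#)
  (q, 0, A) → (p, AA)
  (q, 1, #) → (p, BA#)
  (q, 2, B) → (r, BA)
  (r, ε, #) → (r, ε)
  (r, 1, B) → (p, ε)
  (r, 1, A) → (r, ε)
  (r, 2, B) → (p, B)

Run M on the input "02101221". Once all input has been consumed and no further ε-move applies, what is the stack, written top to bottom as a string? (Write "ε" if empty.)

(p, 02101221, #)
  read 0, top #: go to q, push B# → (q, 2101221, B#)
  read 2, top B: go to r, push BA → (r, 101221, BA#)
  read 1, top B: go to p, push ε → (p, 01221, A#)
  ε-move, top A: go to p, push B → (p, 01221, B#)
  read 0, top B: go to r, push AB → (r, 1221, AB#)
  read 1, top A: go to r, push ε → (r, 221, B#)
  read 2, top B: go to p, push B → (p, 21, B#)
  read 2, top B: go to r, push AB → (r, 1, AB#)
  read 1, top A: go to r, push ε → (r, ε, B#)
All input consumed in state r with stack B#.

B#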